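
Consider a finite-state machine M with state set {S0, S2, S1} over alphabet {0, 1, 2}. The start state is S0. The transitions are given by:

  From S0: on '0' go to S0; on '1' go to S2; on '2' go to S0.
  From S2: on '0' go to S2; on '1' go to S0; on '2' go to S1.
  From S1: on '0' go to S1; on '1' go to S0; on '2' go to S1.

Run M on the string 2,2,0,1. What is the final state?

S2

Trace: S0 -2-> S0 -2-> S0 -0-> S0 -1-> S2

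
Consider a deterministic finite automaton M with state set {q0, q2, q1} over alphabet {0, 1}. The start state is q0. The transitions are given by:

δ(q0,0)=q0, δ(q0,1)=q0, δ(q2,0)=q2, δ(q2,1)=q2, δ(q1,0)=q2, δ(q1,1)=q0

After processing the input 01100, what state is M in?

q0

Trace: q0 -0-> q0 -1-> q0 -1-> q0 -0-> q0 -0-> q0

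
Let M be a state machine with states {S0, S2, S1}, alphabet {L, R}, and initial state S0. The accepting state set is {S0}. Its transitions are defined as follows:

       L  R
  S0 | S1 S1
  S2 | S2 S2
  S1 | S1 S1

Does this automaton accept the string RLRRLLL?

No

start at S0
read 'R': S0 → S1
read 'L': S1 → S1
read 'R': S1 → S1
read 'R': S1 → S1
read 'L': S1 → S1
read 'L': S1 → S1
read 'L': S1 → S1
End state S1 is not accepting.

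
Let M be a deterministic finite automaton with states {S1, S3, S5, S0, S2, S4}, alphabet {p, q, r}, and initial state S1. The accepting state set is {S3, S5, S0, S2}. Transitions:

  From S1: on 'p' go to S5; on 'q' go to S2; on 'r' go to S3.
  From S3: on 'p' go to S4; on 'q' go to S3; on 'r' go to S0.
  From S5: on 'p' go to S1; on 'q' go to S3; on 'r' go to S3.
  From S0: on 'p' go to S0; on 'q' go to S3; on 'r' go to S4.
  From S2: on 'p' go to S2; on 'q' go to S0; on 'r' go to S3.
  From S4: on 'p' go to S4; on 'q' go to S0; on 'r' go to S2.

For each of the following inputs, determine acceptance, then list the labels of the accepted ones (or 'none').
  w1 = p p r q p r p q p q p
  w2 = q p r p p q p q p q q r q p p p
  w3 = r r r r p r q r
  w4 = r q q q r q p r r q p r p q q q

w3, w4

w1: Trace: S1 -p-> S5 -p-> S1 -r-> S3 -q-> S3 -p-> S4 -r-> S2 -p-> S2 -q-> S0 -p-> S0 -q-> S3 -p-> S4  → end S4, rejected
w2: Trace: S1 -q-> S2 -p-> S2 -r-> S3 -p-> S4 -p-> S4 -q-> S0 -p-> S0 -q-> S3 -p-> S4 -q-> S0 -q-> S3 -r-> S0 -q-> S3 -p-> S4 -p-> S4 -p-> S4  → end S4, rejected
w3: Trace: S1 -r-> S3 -r-> S0 -r-> S4 -r-> S2 -p-> S2 -r-> S3 -q-> S3 -r-> S0  → end S0, accepted
w4: Trace: S1 -r-> S3 -q-> S3 -q-> S3 -q-> S3 -r-> S0 -q-> S3 -p-> S4 -r-> S2 -r-> S3 -q-> S3 -p-> S4 -r-> S2 -p-> S2 -q-> S0 -q-> S3 -q-> S3  → end S3, accepted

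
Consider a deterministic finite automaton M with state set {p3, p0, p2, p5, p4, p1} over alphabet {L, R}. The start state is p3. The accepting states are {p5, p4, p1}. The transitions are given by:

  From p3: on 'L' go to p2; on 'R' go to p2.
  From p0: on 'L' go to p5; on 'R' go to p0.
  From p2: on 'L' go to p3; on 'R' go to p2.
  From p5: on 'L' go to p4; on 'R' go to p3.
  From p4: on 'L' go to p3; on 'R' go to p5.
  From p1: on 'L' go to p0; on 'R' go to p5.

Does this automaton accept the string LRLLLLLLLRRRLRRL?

No

p3 → p2 → p2 → p3 → p2 → p3 → p2 → p3 → p2 → p3 → p2 → p2 → p2 → p3 → p2 → p2 → p3
End state p3 is not accepting.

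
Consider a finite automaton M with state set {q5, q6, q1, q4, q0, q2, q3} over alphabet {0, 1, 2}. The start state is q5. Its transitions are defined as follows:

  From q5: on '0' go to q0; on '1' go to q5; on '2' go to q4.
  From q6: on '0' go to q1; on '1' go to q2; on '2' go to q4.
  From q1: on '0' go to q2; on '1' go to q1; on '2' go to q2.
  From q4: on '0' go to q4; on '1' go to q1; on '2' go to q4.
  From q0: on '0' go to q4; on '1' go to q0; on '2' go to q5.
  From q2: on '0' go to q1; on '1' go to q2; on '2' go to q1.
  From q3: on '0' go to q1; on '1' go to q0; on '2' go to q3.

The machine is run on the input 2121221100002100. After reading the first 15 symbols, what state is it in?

start at q5
read '2': q5 → q4
read '1': q4 → q1
read '2': q1 → q2
read '1': q2 → q2
read '2': q2 → q1
read '2': q1 → q2
read '1': q2 → q2
read '1': q2 → q2
read '0': q2 → q1
read '0': q1 → q2
read '0': q2 → q1
read '0': q1 → q2
read '2': q2 → q1
read '1': q1 → q1
read '0': q1 → q2
After 15 symbols: q2.

q2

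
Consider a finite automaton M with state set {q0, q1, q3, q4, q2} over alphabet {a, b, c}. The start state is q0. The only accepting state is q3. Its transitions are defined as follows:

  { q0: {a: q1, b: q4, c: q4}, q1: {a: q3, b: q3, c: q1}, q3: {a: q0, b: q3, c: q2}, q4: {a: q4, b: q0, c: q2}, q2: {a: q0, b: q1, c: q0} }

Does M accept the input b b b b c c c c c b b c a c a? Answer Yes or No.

start at q0
read 'b': q0 → q4
read 'b': q4 → q0
read 'b': q0 → q4
read 'b': q4 → q0
read 'c': q0 → q4
read 'c': q4 → q2
read 'c': q2 → q0
read 'c': q0 → q4
read 'c': q4 → q2
read 'b': q2 → q1
read 'b': q1 → q3
read 'c': q3 → q2
read 'a': q2 → q0
read 'c': q0 → q4
read 'a': q4 → q4
End state q4 is not accepting.

No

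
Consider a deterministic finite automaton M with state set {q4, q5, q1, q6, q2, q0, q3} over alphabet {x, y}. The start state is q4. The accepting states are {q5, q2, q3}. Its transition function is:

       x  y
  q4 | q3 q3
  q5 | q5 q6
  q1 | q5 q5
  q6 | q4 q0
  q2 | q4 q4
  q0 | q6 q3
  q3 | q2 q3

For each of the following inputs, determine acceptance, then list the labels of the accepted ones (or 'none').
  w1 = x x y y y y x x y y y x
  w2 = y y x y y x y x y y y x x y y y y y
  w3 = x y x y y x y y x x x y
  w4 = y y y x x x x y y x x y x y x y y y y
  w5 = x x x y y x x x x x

w1, w2, w3, w4

w1: Trace: q4 -x-> q3 -x-> q2 -y-> q4 -y-> q3 -y-> q3 -y-> q3 -x-> q2 -x-> q4 -y-> q3 -y-> q3 -y-> q3 -x-> q2  → end q2, accepted
w2: Trace: q4 -y-> q3 -y-> q3 -x-> q2 -y-> q4 -y-> q3 -x-> q2 -y-> q4 -x-> q3 -y-> q3 -y-> q3 -y-> q3 -x-> q2 -x-> q4 -y-> q3 -y-> q3 -y-> q3 -y-> q3 -y-> q3  → end q3, accepted
w3: Trace: q4 -x-> q3 -y-> q3 -x-> q2 -y-> q4 -y-> q3 -x-> q2 -y-> q4 -y-> q3 -x-> q2 -x-> q4 -x-> q3 -y-> q3  → end q3, accepted
w4: Trace: q4 -y-> q3 -y-> q3 -y-> q3 -x-> q2 -x-> q4 -x-> q3 -x-> q2 -y-> q4 -y-> q3 -x-> q2 -x-> q4 -y-> q3 -x-> q2 -y-> q4 -x-> q3 -y-> q3 -y-> q3 -y-> q3 -y-> q3  → end q3, accepted
w5: Trace: q4 -x-> q3 -x-> q2 -x-> q4 -y-> q3 -y-> q3 -x-> q2 -x-> q4 -x-> q3 -x-> q2 -x-> q4  → end q4, rejected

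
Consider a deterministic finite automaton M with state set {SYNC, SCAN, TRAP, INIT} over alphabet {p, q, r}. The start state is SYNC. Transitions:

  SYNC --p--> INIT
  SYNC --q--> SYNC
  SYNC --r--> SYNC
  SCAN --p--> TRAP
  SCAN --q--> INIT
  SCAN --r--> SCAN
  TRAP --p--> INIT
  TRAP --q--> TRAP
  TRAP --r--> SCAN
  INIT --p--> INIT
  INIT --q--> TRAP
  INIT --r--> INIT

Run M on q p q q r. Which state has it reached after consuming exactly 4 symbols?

Trace: SYNC -q-> SYNC -p-> INIT -q-> TRAP -q-> TRAP
After 4 symbols: TRAP.

TRAP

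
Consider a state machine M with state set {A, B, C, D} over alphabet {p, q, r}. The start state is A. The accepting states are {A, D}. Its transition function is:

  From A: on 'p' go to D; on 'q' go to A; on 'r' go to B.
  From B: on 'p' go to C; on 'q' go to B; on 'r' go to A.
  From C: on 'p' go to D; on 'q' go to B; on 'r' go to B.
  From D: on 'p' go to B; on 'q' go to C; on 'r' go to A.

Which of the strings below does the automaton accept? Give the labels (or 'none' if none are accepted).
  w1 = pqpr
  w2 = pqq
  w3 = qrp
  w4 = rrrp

w1

w1: A → D → C → D → A  → end A, accepted
w2: A → D → C → B  → end B, rejected
w3: A → A → B → C  → end C, rejected
w4: A → B → A → B → C  → end C, rejected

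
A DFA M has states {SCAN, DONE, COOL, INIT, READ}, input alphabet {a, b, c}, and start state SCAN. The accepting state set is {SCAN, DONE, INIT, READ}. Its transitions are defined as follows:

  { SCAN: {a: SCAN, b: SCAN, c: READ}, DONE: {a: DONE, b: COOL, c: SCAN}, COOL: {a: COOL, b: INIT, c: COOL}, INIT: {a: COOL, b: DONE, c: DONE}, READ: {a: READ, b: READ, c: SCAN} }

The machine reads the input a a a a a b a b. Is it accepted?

Yes

Trace: SCAN -a-> SCAN -a-> SCAN -a-> SCAN -a-> SCAN -a-> SCAN -b-> SCAN -a-> SCAN -b-> SCAN
End state SCAN is accepting.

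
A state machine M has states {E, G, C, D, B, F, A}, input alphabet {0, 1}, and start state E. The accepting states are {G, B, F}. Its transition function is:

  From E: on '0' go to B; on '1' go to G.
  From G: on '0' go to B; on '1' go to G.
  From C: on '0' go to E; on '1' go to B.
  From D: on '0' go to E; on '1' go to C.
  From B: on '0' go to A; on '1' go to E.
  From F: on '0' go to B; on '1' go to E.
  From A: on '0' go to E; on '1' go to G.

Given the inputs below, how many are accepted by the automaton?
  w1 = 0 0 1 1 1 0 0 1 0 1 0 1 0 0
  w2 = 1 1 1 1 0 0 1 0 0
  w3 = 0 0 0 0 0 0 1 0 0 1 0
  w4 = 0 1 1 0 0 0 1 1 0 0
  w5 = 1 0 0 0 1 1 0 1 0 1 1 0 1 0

w1: Trace: E -0-> B -0-> A -1-> G -1-> G -1-> G -0-> B -0-> A -1-> G -0-> B -1-> E -0-> B -1-> E -0-> B -0-> A  → end A, rejected
w2: Trace: E -1-> G -1-> G -1-> G -1-> G -0-> B -0-> A -1-> G -0-> B -0-> A  → end A, rejected
w3: Trace: E -0-> B -0-> A -0-> E -0-> B -0-> A -0-> E -1-> G -0-> B -0-> A -1-> G -0-> B  → end B, accepted
w4: Trace: E -0-> B -1-> E -1-> G -0-> B -0-> A -0-> E -1-> G -1-> G -0-> B -0-> A  → end A, rejected
w5: Trace: E -1-> G -0-> B -0-> A -0-> E -1-> G -1-> G -0-> B -1-> E -0-> B -1-> E -1-> G -0-> B -1-> E -0-> B  → end B, accepted

2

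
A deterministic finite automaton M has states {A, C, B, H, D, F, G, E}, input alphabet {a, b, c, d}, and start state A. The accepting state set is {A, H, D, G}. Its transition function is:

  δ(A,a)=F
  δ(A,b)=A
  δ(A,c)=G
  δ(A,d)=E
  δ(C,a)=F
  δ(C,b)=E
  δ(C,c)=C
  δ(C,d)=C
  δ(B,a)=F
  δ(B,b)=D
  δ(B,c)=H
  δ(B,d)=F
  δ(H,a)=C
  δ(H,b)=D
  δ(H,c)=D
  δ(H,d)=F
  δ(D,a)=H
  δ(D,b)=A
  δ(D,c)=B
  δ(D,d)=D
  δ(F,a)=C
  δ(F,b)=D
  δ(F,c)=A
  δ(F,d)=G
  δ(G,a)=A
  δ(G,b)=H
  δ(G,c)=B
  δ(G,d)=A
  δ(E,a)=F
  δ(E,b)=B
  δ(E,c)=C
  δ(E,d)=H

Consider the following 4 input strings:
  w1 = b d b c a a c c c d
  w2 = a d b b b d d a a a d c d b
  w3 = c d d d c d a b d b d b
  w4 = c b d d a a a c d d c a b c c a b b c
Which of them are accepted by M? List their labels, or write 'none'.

w1: Trace: A -b-> A -d-> E -b-> B -c-> H -a-> C -a-> F -c-> A -c-> G -c-> B -d-> F  → end F, rejected
w2: Trace: A -a-> F -d-> G -b-> H -b-> D -b-> A -d-> E -d-> H -a-> C -a-> F -a-> C -d-> C -c-> C -d-> C -b-> E  → end E, rejected
w3: Trace: A -c-> G -d-> A -d-> E -d-> H -c-> D -d-> D -a-> H -b-> D -d-> D -b-> A -d-> E -b-> B  → end B, rejected
w4: Trace: A -c-> G -b-> H -d-> F -d-> G -a-> A -a-> F -a-> C -c-> C -d-> C -d-> C -c-> C -a-> F -b-> D -c-> B -c-> H -a-> C -b-> E -b-> B -c-> H  → end H, accepted

w4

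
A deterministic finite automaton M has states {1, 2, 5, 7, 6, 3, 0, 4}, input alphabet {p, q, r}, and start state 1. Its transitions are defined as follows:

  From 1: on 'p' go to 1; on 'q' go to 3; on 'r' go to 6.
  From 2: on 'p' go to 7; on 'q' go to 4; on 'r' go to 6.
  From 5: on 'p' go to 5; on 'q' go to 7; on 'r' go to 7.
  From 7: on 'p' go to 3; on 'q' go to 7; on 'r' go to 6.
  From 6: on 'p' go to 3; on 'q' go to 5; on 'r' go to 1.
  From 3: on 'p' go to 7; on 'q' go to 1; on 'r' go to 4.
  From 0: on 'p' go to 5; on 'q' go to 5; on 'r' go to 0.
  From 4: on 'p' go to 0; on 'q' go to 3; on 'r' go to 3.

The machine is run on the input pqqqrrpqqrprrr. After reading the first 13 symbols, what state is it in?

start at 1
read 'p': 1 → 1
read 'q': 1 → 3
read 'q': 3 → 1
read 'q': 1 → 3
read 'r': 3 → 4
read 'r': 4 → 3
read 'p': 3 → 7
read 'q': 7 → 7
read 'q': 7 → 7
read 'r': 7 → 6
read 'p': 6 → 3
read 'r': 3 → 4
read 'r': 4 → 3
After 13 symbols: 3.

3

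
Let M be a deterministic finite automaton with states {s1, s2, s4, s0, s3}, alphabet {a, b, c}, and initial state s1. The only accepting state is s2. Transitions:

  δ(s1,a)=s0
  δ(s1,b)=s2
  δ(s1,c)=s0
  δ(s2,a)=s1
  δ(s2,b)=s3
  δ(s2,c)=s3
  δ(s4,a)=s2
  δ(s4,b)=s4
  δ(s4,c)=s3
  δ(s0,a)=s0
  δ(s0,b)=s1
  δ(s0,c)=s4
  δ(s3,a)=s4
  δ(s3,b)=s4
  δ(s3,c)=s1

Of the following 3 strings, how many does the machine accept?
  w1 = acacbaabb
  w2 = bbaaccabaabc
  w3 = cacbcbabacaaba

0

w1:
  start at s1
  read 'a': s1 → s0
  read 'c': s0 → s4
  read 'a': s4 → s2
  read 'c': s2 → s3
  read 'b': s3 → s4
  read 'a': s4 → s2
  read 'a': s2 → s1
  read 'b': s1 → s2
  read 'b': s2 → s3
  end s3, rejected
w2:
  start at s1
  read 'b': s1 → s2
  read 'b': s2 → s3
  read 'a': s3 → s4
  read 'a': s4 → s2
  read 'c': s2 → s3
  read 'c': s3 → s1
  read 'a': s1 → s0
  read 'b': s0 → s1
  read 'a': s1 → s0
  read 'a': s0 → s0
  read 'b': s0 → s1
  read 'c': s1 → s0
  end s0, rejected
w3:
  start at s1
  read 'c': s1 → s0
  read 'a': s0 → s0
  read 'c': s0 → s4
  read 'b': s4 → s4
  read 'c': s4 → s3
  read 'b': s3 → s4
  read 'a': s4 → s2
  read 'b': s2 → s3
  read 'a': s3 → s4
  read 'c': s4 → s3
  read 'a': s3 → s4
  read 'a': s4 → s2
  read 'b': s2 → s3
  read 'a': s3 → s4
  end s4, rejected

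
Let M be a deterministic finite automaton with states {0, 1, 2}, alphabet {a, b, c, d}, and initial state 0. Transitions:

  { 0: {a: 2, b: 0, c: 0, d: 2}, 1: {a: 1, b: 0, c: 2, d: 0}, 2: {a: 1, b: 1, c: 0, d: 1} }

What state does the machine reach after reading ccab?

start at 0
read 'c': 0 → 0
read 'c': 0 → 0
read 'a': 0 → 2
read 'b': 2 → 1

1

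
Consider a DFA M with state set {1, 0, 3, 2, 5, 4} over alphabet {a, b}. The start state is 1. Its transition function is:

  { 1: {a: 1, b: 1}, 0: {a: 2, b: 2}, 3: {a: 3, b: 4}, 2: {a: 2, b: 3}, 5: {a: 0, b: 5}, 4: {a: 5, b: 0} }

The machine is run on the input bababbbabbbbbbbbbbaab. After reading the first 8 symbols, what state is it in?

1

Trace: 1 -b-> 1 -a-> 1 -b-> 1 -a-> 1 -b-> 1 -b-> 1 -b-> 1 -a-> 1
After 8 symbols: 1.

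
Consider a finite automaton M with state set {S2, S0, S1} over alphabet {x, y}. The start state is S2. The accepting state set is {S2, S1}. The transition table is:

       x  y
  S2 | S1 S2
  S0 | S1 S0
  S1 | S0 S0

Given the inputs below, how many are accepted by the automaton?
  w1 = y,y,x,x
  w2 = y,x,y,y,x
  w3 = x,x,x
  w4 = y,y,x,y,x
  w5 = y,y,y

w1: Trace: S2 -y-> S2 -y-> S2 -x-> S1 -x-> S0  → end S0, rejected
w2: Trace: S2 -y-> S2 -x-> S1 -y-> S0 -y-> S0 -x-> S1  → end S1, accepted
w3: Trace: S2 -x-> S1 -x-> S0 -x-> S1  → end S1, accepted
w4: Trace: S2 -y-> S2 -y-> S2 -x-> S1 -y-> S0 -x-> S1  → end S1, accepted
w5: Trace: S2 -y-> S2 -y-> S2 -y-> S2  → end S2, accepted

4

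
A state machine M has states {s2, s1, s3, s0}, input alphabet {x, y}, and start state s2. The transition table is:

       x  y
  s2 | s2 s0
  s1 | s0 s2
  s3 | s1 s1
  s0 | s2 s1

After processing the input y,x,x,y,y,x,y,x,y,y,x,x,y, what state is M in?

s0

s2 → s0 → s2 → s2 → s0 → s1 → s0 → s1 → s0 → s1 → s2 → s2 → s2 → s0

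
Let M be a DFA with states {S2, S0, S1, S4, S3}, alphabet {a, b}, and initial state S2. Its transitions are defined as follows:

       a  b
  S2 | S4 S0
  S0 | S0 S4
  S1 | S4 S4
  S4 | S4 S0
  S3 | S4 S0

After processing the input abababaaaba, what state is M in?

S2 → S4 → S0 → S0 → S4 → S4 → S0 → S0 → S0 → S0 → S4 → S4

S4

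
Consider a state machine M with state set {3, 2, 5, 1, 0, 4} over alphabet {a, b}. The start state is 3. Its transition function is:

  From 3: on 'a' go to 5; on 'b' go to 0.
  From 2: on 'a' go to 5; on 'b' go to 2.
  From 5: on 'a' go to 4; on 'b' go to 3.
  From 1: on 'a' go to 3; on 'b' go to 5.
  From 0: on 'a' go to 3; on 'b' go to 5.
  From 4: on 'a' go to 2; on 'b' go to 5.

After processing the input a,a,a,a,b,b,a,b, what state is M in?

0

start at 3
read 'a': 3 → 5
read 'a': 5 → 4
read 'a': 4 → 2
read 'a': 2 → 5
read 'b': 5 → 3
read 'b': 3 → 0
read 'a': 0 → 3
read 'b': 3 → 0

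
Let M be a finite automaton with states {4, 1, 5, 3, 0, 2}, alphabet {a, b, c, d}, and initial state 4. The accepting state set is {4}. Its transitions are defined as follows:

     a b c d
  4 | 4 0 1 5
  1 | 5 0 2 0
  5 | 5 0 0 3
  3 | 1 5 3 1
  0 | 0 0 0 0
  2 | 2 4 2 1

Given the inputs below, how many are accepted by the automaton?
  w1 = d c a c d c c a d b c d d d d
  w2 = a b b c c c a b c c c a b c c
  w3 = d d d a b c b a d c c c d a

w1: Trace: 4 -d-> 5 -c-> 0 -a-> 0 -c-> 0 -d-> 0 -c-> 0 -c-> 0 -a-> 0 -d-> 0 -b-> 0 -c-> 0 -d-> 0 -d-> 0 -d-> 0 -d-> 0  → end 0, rejected
w2: Trace: 4 -a-> 4 -b-> 0 -b-> 0 -c-> 0 -c-> 0 -c-> 0 -a-> 0 -b-> 0 -c-> 0 -c-> 0 -c-> 0 -a-> 0 -b-> 0 -c-> 0 -c-> 0  → end 0, rejected
w3: Trace: 4 -d-> 5 -d-> 3 -d-> 1 -a-> 5 -b-> 0 -c-> 0 -b-> 0 -a-> 0 -d-> 0 -c-> 0 -c-> 0 -c-> 0 -d-> 0 -a-> 0  → end 0, rejected

0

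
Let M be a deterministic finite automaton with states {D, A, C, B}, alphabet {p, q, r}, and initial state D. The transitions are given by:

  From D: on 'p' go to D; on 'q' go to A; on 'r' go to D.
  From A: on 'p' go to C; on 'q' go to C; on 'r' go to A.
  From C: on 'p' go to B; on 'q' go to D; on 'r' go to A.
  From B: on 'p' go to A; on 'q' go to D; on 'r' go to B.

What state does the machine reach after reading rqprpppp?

Trace: D -r-> D -q-> A -p-> C -r-> A -p-> C -p-> B -p-> A -p-> C

C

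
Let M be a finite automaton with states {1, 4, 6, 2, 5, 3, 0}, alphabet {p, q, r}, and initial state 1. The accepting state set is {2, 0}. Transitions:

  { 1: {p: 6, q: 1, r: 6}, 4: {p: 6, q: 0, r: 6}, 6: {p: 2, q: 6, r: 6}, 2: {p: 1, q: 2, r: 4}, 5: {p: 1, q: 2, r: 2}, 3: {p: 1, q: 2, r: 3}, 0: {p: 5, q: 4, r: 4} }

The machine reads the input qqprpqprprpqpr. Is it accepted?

No

start at 1
read 'q': 1 → 1
read 'q': 1 → 1
read 'p': 1 → 6
read 'r': 6 → 6
read 'p': 6 → 2
read 'q': 2 → 2
read 'p': 2 → 1
read 'r': 1 → 6
read 'p': 6 → 2
read 'r': 2 → 4
read 'p': 4 → 6
read 'q': 6 → 6
read 'p': 6 → 2
read 'r': 2 → 4
End state 4 is not accepting.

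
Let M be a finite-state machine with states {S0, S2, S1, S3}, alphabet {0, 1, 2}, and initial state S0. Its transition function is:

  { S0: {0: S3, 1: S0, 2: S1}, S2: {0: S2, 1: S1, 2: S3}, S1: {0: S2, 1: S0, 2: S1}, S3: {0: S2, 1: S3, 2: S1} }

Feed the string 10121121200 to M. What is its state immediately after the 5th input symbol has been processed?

Trace: S0 -1-> S0 -0-> S3 -1-> S3 -2-> S1 -1-> S0
After 5 symbols: S0.

S0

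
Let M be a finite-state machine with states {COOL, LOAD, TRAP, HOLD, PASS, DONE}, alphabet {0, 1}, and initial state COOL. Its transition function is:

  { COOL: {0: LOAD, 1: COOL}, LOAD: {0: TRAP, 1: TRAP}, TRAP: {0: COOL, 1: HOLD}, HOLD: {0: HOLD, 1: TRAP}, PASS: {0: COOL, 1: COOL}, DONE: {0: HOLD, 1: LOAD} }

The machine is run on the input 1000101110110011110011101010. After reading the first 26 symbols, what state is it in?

start at COOL
read '1': COOL → COOL
read '0': COOL → LOAD
read '0': LOAD → TRAP
read '0': TRAP → COOL
read '1': COOL → COOL
read '0': COOL → LOAD
read '1': LOAD → TRAP
read '1': TRAP → HOLD
read '1': HOLD → TRAP
read '0': TRAP → COOL
read '1': COOL → COOL
read '1': COOL → COOL
read '0': COOL → LOAD
read '0': LOAD → TRAP
read '1': TRAP → HOLD
read '1': HOLD → TRAP
read '1': TRAP → HOLD
read '1': HOLD → TRAP
read '0': TRAP → COOL
read '0': COOL → LOAD
read '1': LOAD → TRAP
read '1': TRAP → HOLD
read '1': HOLD → TRAP
read '0': TRAP → COOL
read '1': COOL → COOL
read '0': COOL → LOAD
After 26 symbols: LOAD.

LOAD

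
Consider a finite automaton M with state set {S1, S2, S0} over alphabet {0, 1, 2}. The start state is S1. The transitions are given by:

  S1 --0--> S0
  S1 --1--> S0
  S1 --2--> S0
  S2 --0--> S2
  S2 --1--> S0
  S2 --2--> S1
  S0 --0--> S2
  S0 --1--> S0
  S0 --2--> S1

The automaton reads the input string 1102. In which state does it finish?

S1 → S0 → S0 → S2 → S1

S1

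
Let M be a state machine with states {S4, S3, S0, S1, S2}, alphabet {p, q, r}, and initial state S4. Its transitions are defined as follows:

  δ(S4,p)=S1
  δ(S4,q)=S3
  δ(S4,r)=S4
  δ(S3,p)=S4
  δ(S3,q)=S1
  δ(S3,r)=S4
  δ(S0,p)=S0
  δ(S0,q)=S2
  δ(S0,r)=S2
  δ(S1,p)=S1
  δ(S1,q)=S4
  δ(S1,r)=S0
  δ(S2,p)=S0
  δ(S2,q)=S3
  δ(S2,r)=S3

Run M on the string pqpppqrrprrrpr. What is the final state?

S4

Trace: S4 -p-> S1 -q-> S4 -p-> S1 -p-> S1 -p-> S1 -q-> S4 -r-> S4 -r-> S4 -p-> S1 -r-> S0 -r-> S2 -r-> S3 -p-> S4 -r-> S4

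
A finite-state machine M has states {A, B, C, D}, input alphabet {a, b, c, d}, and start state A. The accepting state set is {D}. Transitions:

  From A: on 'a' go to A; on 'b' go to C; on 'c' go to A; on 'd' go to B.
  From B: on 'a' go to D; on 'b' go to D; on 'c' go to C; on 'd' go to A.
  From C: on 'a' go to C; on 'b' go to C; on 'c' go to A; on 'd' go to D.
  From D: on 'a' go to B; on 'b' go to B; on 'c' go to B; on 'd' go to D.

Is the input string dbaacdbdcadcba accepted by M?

No

start at A
read 'd': A → B
read 'b': B → D
read 'a': D → B
read 'a': B → D
read 'c': D → B
read 'd': B → A
read 'b': A → C
read 'd': C → D
read 'c': D → B
read 'a': B → D
read 'd': D → D
read 'c': D → B
read 'b': B → D
read 'a': D → B
End state B is not accepting.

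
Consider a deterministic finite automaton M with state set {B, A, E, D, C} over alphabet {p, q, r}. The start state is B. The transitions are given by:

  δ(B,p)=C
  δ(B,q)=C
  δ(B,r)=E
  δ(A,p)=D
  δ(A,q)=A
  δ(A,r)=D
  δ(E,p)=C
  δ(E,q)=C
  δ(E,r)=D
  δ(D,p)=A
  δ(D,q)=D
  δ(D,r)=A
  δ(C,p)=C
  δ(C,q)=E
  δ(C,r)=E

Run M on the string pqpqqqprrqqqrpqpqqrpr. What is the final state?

Trace: B -p-> C -q-> E -p-> C -q-> E -q-> C -q-> E -p-> C -r-> E -r-> D -q-> D -q-> D -q-> D -r-> A -p-> D -q-> D -p-> A -q-> A -q-> A -r-> D -p-> A -r-> D

D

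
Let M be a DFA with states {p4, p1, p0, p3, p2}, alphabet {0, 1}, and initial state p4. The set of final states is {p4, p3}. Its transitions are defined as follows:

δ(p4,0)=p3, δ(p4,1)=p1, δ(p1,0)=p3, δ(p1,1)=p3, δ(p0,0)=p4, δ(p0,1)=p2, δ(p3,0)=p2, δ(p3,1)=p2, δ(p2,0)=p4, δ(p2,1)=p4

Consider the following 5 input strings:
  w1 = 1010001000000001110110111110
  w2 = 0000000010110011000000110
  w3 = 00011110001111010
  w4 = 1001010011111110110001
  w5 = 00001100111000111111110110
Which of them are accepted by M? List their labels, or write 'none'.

w1, w3, w5

w1:
  start at p4
  read '1': p4 → p1
  read '0': p1 → p3
  read '1': p3 → p2
  read '0': p2 → p4
  read '0': p4 → p3
  read '0': p3 → p2
  read '1': p2 → p4
  read '0': p4 → p3
  read '0': p3 → p2
  read '0': p2 → p4
  read '0': p4 → p3
  read '0': p3 → p2
  read '0': p2 → p4
  read '0': p4 → p3
  read '0': p3 → p2
  read '1': p2 → p4
  read '1': p4 → p1
  read '1': p1 → p3
  read '0': p3 → p2
  read '1': p2 → p4
  read '1': p4 → p1
  read '0': p1 → p3
  read '1': p3 → p2
  read '1': p2 → p4
  read '1': p4 → p1
  read '1': p1 → p3
  read '1': p3 → p2
  read '0': p2 → p4
  end p4, accepted
w2:
  start at p4
  read '0': p4 → p3
  read '0': p3 → p2
  read '0': p2 → p4
  read '0': p4 → p3
  read '0': p3 → p2
  read '0': p2 → p4
  read '0': p4 → p3
  read '0': p3 → p2
  read '1': p2 → p4
  read '0': p4 → p3
  read '1': p3 → p2
  read '1': p2 → p4
  read '0': p4 → p3
  read '0': p3 → p2
  read '1': p2 → p4
  read '1': p4 → p1
  read '0': p1 → p3
  read '0': p3 → p2
  read '0': p2 → p4
  read '0': p4 → p3
  read '0': p3 → p2
  read '0': p2 → p4
  read '1': p4 → p1
  read '1': p1 → p3
  read '0': p3 → p2
  end p2, rejected
w3:
  start at p4
  read '0': p4 → p3
  read '0': p3 → p2
  read '0': p2 → p4
  read '1': p4 → p1
  read '1': p1 → p3
  read '1': p3 → p2
  read '1': p2 → p4
  read '0': p4 → p3
  read '0': p3 → p2
  read '0': p2 → p4
  read '1': p4 → p1
  read '1': p1 → p3
  read '1': p3 → p2
  read '1': p2 → p4
  read '0': p4 → p3
  read '1': p3 → p2
  read '0': p2 → p4
  end p4, accepted
w4:
  start at p4
  read '1': p4 → p1
  read '0': p1 → p3
  read '0': p3 → p2
  read '1': p2 → p4
  read '0': p4 → p3
  read '1': p3 → p2
  read '0': p2 → p4
  read '0': p4 → p3
  read '1': p3 → p2
  read '1': p2 → p4
  read '1': p4 → p1
  read '1': p1 → p3
  read '1': p3 → p2
  read '1': p2 → p4
  read '1': p4 → p1
  read '0': p1 → p3
  read '1': p3 → p2
  read '1': p2 → p4
  read '0': p4 → p3
  read '0': p3 → p2
  read '0': p2 → p4
  read '1': p4 → p1
  end p1, rejected
w5:
  start at p4
  read '0': p4 → p3
  read '0': p3 → p2
  read '0': p2 → p4
  read '0': p4 → p3
  read '1': p3 → p2
  read '1': p2 → p4
  read '0': p4 → p3
  read '0': p3 → p2
  read '1': p2 → p4
  read '1': p4 → p1
  read '1': p1 → p3
  read '0': p3 → p2
  read '0': p2 → p4
  read '0': p4 → p3
  read '1': p3 → p2
  read '1': p2 → p4
  read '1': p4 → p1
  read '1': p1 → p3
  read '1': p3 → p2
  read '1': p2 → p4
  read '1': p4 → p1
  read '1': p1 → p3
  read '0': p3 → p2
  read '1': p2 → p4
  read '1': p4 → p1
  read '0': p1 → p3
  end p3, accepted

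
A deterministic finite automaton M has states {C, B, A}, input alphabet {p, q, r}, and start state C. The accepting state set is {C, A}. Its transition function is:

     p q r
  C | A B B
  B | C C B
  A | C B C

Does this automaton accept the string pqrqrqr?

No

start at C
read 'p': C → A
read 'q': A → B
read 'r': B → B
read 'q': B → C
read 'r': C → B
read 'q': B → C
read 'r': C → B
End state B is not accepting.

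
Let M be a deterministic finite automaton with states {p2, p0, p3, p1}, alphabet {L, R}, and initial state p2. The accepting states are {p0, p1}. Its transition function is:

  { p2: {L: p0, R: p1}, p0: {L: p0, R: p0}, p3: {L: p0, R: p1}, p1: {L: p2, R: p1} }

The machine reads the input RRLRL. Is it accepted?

No

start at p2
read 'R': p2 → p1
read 'R': p1 → p1
read 'L': p1 → p2
read 'R': p2 → p1
read 'L': p1 → p2
End state p2 is not accepting.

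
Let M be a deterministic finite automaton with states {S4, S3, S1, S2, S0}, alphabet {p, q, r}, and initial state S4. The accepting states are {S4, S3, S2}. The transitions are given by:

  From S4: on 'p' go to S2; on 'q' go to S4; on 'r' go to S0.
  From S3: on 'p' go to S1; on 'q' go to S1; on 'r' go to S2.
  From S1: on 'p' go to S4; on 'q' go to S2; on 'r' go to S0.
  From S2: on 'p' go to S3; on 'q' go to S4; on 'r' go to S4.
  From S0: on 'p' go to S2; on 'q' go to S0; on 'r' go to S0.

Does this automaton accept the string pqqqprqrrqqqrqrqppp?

No

S4 → S2 → S4 → S4 → S4 → S2 → S4 → S4 → S0 → S0 → S0 → S0 → S0 → S0 → S0 → S0 → S0 → S2 → S3 → S1
End state S1 is not accepting.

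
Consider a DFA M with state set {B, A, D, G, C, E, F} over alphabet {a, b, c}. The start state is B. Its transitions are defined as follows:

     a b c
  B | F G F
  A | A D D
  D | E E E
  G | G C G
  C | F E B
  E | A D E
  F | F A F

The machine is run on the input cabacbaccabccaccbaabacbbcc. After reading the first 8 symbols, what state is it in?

start at B
read 'c': B → F
read 'a': F → F
read 'b': F → A
read 'a': A → A
read 'c': A → D
read 'b': D → E
read 'a': E → A
read 'c': A → D
After 8 symbols: D.

D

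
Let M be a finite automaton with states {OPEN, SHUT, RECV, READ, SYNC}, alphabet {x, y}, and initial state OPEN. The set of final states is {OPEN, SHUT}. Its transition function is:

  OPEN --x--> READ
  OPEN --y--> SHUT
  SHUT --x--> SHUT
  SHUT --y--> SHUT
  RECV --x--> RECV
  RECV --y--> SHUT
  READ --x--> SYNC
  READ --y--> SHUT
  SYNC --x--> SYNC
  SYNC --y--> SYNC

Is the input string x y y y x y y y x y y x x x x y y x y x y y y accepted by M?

start at OPEN
read 'x': OPEN → READ
read 'y': READ → SHUT
read 'y': SHUT → SHUT
read 'y': SHUT → SHUT
read 'x': SHUT → SHUT
read 'y': SHUT → SHUT
read 'y': SHUT → SHUT
read 'y': SHUT → SHUT
read 'x': SHUT → SHUT
read 'y': SHUT → SHUT
read 'y': SHUT → SHUT
read 'x': SHUT → SHUT
read 'x': SHUT → SHUT
read 'x': SHUT → SHUT
read 'x': SHUT → SHUT
read 'y': SHUT → SHUT
read 'y': SHUT → SHUT
read 'x': SHUT → SHUT
read 'y': SHUT → SHUT
read 'x': SHUT → SHUT
read 'y': SHUT → SHUT
read 'y': SHUT → SHUT
read 'y': SHUT → SHUT
End state SHUT is accepting.

Yes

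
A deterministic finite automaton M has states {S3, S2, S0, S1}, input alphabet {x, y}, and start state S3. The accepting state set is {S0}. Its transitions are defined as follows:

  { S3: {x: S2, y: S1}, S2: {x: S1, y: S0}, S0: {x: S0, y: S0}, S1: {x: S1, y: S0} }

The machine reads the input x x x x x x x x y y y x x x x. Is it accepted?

start at S3
read 'x': S3 → S2
read 'x': S2 → S1
read 'x': S1 → S1
read 'x': S1 → S1
read 'x': S1 → S1
read 'x': S1 → S1
read 'x': S1 → S1
read 'x': S1 → S1
read 'y': S1 → S0
read 'y': S0 → S0
read 'y': S0 → S0
read 'x': S0 → S0
read 'x': S0 → S0
read 'x': S0 → S0
read 'x': S0 → S0
End state S0 is accepting.

Yes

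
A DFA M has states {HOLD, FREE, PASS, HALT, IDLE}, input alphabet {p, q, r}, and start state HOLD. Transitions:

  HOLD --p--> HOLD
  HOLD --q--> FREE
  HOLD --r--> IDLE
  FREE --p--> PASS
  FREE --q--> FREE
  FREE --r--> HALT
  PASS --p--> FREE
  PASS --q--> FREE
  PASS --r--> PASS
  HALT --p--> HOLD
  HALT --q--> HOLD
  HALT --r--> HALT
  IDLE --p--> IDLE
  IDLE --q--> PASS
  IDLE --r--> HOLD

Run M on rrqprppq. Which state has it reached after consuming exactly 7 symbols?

PASS

start at HOLD
read 'r': HOLD → IDLE
read 'r': IDLE → HOLD
read 'q': HOLD → FREE
read 'p': FREE → PASS
read 'r': PASS → PASS
read 'p': PASS → FREE
read 'p': FREE → PASS
After 7 symbols: PASS.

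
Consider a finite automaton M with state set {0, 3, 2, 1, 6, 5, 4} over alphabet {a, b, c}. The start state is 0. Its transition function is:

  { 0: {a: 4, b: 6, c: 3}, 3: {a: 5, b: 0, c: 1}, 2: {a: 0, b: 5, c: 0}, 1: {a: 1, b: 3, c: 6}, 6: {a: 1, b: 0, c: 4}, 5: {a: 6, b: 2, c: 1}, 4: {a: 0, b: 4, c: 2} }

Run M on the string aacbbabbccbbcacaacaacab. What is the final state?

0 → 4 → 0 → 3 → 0 → 6 → 1 → 3 → 0 → 3 → 1 → 3 → 0 → 3 → 5 → 1 → 1 → 1 → 6 → 1 → 1 → 6 → 1 → 3

3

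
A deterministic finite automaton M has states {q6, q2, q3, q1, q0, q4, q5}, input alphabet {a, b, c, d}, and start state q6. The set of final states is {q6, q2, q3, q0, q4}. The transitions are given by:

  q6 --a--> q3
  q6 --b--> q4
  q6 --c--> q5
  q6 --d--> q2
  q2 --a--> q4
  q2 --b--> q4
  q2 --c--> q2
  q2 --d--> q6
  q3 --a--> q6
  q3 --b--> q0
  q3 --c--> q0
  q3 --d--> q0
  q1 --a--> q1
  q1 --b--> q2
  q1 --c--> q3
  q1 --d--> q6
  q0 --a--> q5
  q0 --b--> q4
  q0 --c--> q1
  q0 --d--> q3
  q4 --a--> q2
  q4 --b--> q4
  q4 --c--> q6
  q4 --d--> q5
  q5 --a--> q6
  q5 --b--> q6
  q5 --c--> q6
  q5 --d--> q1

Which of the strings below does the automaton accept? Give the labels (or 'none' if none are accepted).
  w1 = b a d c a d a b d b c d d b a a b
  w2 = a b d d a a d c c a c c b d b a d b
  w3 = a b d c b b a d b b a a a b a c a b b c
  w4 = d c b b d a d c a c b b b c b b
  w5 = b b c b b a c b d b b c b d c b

w1:
  start at q6
  read 'b': q6 → q4
  read 'a': q4 → q2
  read 'd': q2 → q6
  read 'c': q6 → q5
  read 'a': q5 → q6
  read 'd': q6 → q2
  read 'a': q2 → q4
  read 'b': q4 → q4
  read 'd': q4 → q5
  read 'b': q5 → q6
  read 'c': q6 → q5
  read 'd': q5 → q1
  read 'd': q1 → q6
  read 'b': q6 → q4
  read 'a': q4 → q2
  read 'a': q2 → q4
  read 'b': q4 → q4
  end q4, accepted
w2:
  start at q6
  read 'a': q6 → q3
  read 'b': q3 → q0
  read 'd': q0 → q3
  read 'd': q3 → q0
  read 'a': q0 → q5
  read 'a': q5 → q6
  read 'd': q6 → q2
  read 'c': q2 → q2
  read 'c': q2 → q2
  read 'a': q2 → q4
  read 'c': q4 → q6
  read 'c': q6 → q5
  read 'b': q5 → q6
  read 'd': q6 → q2
  read 'b': q2 → q4
  read 'a': q4 → q2
  read 'd': q2 → q6
  read 'b': q6 → q4
  end q4, accepted
w3:
  start at q6
  read 'a': q6 → q3
  read 'b': q3 → q0
  read 'd': q0 → q3
  read 'c': q3 → q0
  read 'b': q0 → q4
  read 'b': q4 → q4
  read 'a': q4 → q2
  read 'd': q2 → q6
  read 'b': q6 → q4
  read 'b': q4 → q4
  read 'a': q4 → q2
  read 'a': q2 → q4
  read 'a': q4 → q2
  read 'b': q2 → q4
  read 'a': q4 → q2
  read 'c': q2 → q2
  read 'a': q2 → q4
  read 'b': q4 → q4
  read 'b': q4 → q4
  read 'c': q4 → q6
  end q6, accepted
w4:
  start at q6
  read 'd': q6 → q2
  read 'c': q2 → q2
  read 'b': q2 → q4
  read 'b': q4 → q4
  read 'd': q4 → q5
  read 'a': q5 → q6
  read 'd': q6 → q2
  read 'c': q2 → q2
  read 'a': q2 → q4
  read 'c': q4 → q6
  read 'b': q6 → q4
  read 'b': q4 → q4
  read 'b': q4 → q4
  read 'c': q4 → q6
  read 'b': q6 → q4
  read 'b': q4 → q4
  end q4, accepted
w5:
  start at q6
  read 'b': q6 → q4
  read 'b': q4 → q4
  read 'c': q4 → q6
  read 'b': q6 → q4
  read 'b': q4 → q4
  read 'a': q4 → q2
  read 'c': q2 → q2
  read 'b': q2 → q4
  read 'd': q4 → q5
  read 'b': q5 → q6
  read 'b': q6 → q4
  read 'c': q4 → q6
  read 'b': q6 → q4
  read 'd': q4 → q5
  read 'c': q5 → q6
  read 'b': q6 → q4
  end q4, accepted

w1, w2, w3, w4, w5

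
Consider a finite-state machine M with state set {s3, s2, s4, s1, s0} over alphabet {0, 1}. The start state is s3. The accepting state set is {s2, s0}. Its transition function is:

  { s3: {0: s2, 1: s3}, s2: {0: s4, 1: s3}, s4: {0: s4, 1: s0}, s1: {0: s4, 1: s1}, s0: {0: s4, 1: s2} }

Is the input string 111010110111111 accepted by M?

s3 → s3 → s3 → s3 → s2 → s3 → s2 → s3 → s3 → s2 → s3 → s3 → s3 → s3 → s3 → s3
End state s3 is not accepting.

No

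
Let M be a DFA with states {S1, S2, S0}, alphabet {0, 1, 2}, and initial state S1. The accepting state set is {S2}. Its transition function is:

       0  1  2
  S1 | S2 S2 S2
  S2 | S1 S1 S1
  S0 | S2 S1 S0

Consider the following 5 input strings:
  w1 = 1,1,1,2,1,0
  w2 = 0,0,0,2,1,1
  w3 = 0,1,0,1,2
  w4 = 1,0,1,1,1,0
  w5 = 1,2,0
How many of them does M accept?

w1: S1 → S2 → S1 → S2 → S1 → S2 → S1  → end S1, rejected
w2: S1 → S2 → S1 → S2 → S1 → S2 → S1  → end S1, rejected
w3: S1 → S2 → S1 → S2 → S1 → S2  → end S2, accepted
w4: S1 → S2 → S1 → S2 → S1 → S2 → S1  → end S1, rejected
w5: S1 → S2 → S1 → S2  → end S2, accepted

2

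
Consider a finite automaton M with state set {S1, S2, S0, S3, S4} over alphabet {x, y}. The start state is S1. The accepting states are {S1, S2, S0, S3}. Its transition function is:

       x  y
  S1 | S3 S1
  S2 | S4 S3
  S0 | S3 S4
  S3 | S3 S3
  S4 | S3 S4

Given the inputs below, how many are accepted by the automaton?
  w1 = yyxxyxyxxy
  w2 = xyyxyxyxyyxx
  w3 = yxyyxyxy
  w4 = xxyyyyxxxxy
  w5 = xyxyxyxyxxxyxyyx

w1: Trace: S1 -y-> S1 -y-> S1 -x-> S3 -x-> S3 -y-> S3 -x-> S3 -y-> S3 -x-> S3 -x-> S3 -y-> S3  → end S3, accepted
w2: Trace: S1 -x-> S3 -y-> S3 -y-> S3 -x-> S3 -y-> S3 -x-> S3 -y-> S3 -x-> S3 -y-> S3 -y-> S3 -x-> S3 -x-> S3  → end S3, accepted
w3: Trace: S1 -y-> S1 -x-> S3 -y-> S3 -y-> S3 -x-> S3 -y-> S3 -x-> S3 -y-> S3  → end S3, accepted
w4: Trace: S1 -x-> S3 -x-> S3 -y-> S3 -y-> S3 -y-> S3 -y-> S3 -x-> S3 -x-> S3 -x-> S3 -x-> S3 -y-> S3  → end S3, accepted
w5: Trace: S1 -x-> S3 -y-> S3 -x-> S3 -y-> S3 -x-> S3 -y-> S3 -x-> S3 -y-> S3 -x-> S3 -x-> S3 -x-> S3 -y-> S3 -x-> S3 -y-> S3 -y-> S3 -x-> S3  → end S3, accepted

5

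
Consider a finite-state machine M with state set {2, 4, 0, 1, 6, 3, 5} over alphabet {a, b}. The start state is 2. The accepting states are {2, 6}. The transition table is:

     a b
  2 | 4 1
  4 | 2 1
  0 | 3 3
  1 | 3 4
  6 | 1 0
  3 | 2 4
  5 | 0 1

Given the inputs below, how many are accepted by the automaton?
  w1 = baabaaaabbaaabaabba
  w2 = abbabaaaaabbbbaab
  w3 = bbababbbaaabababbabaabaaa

1

w1: 2 → 1 → 3 → 2 → 1 → 3 → 2 → 4 → 2 → 1 → 4 → 2 → 4 → 2 → 1 → 3 → 2 → 1 → 4 → 2  → end 2, accepted
w2: 2 → 4 → 1 → 4 → 2 → 1 → 3 → 2 → 4 → 2 → 4 → 1 → 4 → 1 → 4 → 2 → 4 → 1  → end 1, rejected
w3: 2 → 1 → 4 → 2 → 1 → 3 → 4 → 1 → 4 → 2 → 4 → 2 → 1 → 3 → 4 → 2 → 1 → 4 → 2 → 1 → 3 → 2 → 1 → 3 → 2 → 4  → end 4, rejected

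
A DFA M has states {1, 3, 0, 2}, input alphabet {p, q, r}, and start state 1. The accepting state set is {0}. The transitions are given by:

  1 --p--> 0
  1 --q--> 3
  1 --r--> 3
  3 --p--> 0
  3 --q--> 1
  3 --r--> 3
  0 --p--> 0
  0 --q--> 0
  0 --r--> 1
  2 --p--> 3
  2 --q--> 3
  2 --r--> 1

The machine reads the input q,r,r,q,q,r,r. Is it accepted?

No

Trace: 1 -q-> 3 -r-> 3 -r-> 3 -q-> 1 -q-> 3 -r-> 3 -r-> 3
End state 3 is not accepting.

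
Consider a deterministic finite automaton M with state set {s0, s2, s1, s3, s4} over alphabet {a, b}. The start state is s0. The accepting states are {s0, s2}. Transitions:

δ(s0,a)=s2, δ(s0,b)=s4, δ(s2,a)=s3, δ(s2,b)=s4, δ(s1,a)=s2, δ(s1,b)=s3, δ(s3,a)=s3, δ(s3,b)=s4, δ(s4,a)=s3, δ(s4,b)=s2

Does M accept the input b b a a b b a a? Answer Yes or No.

No

Trace: s0 -b-> s4 -b-> s2 -a-> s3 -a-> s3 -b-> s4 -b-> s2 -a-> s3 -a-> s3
End state s3 is not accepting.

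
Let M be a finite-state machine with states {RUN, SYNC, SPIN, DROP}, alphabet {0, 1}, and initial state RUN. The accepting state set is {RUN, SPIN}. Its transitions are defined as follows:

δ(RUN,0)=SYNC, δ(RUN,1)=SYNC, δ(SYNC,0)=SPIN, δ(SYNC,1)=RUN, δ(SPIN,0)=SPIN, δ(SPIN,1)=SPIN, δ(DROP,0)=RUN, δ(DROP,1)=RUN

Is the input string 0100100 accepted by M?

start at RUN
read '0': RUN → SYNC
read '1': SYNC → RUN
read '0': RUN → SYNC
read '0': SYNC → SPIN
read '1': SPIN → SPIN
read '0': SPIN → SPIN
read '0': SPIN → SPIN
End state SPIN is accepting.

Yes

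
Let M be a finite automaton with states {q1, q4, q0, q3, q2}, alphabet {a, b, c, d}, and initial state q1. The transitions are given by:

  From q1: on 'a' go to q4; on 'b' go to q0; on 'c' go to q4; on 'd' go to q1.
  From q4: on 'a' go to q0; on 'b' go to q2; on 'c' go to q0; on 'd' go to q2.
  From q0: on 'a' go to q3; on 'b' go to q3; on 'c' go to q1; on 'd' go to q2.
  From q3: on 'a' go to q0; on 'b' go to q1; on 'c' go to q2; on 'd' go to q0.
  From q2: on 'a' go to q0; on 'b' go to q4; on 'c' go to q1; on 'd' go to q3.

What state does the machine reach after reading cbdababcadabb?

start at q1
read 'c': q1 → q4
read 'b': q4 → q2
read 'd': q2 → q3
read 'a': q3 → q0
read 'b': q0 → q3
read 'a': q3 → q0
read 'b': q0 → q3
read 'c': q3 → q2
read 'a': q2 → q0
read 'd': q0 → q2
read 'a': q2 → q0
read 'b': q0 → q3
read 'b': q3 → q1

q1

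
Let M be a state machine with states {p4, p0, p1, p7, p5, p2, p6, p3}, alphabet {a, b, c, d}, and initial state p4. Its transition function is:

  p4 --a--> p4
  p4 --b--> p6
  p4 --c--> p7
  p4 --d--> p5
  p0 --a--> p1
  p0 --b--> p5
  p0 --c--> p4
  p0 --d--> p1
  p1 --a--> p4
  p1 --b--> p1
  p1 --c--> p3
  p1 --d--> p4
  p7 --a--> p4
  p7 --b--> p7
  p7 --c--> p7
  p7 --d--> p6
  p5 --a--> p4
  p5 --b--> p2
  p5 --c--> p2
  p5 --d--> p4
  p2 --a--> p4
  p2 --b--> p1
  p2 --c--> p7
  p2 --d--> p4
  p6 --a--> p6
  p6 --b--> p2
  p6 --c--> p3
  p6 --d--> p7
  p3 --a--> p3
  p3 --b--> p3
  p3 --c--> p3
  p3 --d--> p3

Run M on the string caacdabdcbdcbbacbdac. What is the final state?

start at p4
read 'c': p4 → p7
read 'a': p7 → p4
read 'a': p4 → p4
read 'c': p4 → p7
read 'd': p7 → p6
read 'a': p6 → p6
read 'b': p6 → p2
read 'd': p2 → p4
read 'c': p4 → p7
read 'b': p7 → p7
read 'd': p7 → p6
read 'c': p6 → p3
read 'b': p3 → p3
read 'b': p3 → p3
read 'a': p3 → p3
read 'c': p3 → p3
read 'b': p3 → p3
read 'd': p3 → p3
read 'a': p3 → p3
read 'c': p3 → p3

p3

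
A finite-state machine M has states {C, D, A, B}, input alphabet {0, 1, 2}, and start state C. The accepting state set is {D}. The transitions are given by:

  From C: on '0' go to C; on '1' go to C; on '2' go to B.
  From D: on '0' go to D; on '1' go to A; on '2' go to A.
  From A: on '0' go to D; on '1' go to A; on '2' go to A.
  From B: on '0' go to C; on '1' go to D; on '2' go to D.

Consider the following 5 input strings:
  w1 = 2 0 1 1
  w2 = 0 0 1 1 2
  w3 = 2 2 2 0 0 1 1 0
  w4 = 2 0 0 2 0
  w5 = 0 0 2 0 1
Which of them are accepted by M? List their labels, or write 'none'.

w1:
  start at C
  read '2': C → B
  read '0': B → C
  read '1': C → C
  read '1': C → C
  end C, rejected
w2:
  start at C
  read '0': C → C
  read '0': C → C
  read '1': C → C
  read '1': C → C
  read '2': C → B
  end B, rejected
w3:
  start at C
  read '2': C → B
  read '2': B → D
  read '2': D → A
  read '0': A → D
  read '0': D → D
  read '1': D → A
  read '1': A → A
  read '0': A → D
  end D, accepted
w4:
  start at C
  read '2': C → B
  read '0': B → C
  read '0': C → C
  read '2': C → B
  read '0': B → C
  end C, rejected
w5:
  start at C
  read '0': C → C
  read '0': C → C
  read '2': C → B
  read '0': B → C
  read '1': C → C
  end C, rejected

w3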